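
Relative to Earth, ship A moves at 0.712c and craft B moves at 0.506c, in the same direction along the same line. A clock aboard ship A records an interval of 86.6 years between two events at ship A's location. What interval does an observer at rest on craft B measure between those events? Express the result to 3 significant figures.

Speed of ship A in craft B's frame: u = (v_A − v_B)/(1 − v_A v_B/c²) = (0.712 − 0.506)/(1 − 0.712×0.506) = 0.206/0.639728 = 0.32201; |u| = 0.32201c.
At |u| = 0.32201c, γ = (1 − 0.10369)^(−1/2) = 1.0563.
Ship A's interval is proper; time dilation gives Δt_B = γΔτ = 1.0563 × 86.6 years = 91.5 years.

91.5 years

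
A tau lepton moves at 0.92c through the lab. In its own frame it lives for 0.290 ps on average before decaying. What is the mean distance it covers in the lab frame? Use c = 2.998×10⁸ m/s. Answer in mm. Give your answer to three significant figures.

0.204 mm

With β = 0.92, γ = 1/√(1 − 0.92²) = 1/√0.1536 = 2.5516.
Lab-frame lifetime: Δt = γτ = 2.5516 × 0.290 ps = 0.73996 ps.
Distance: d = vΔt = 0.92 × 2.998×10⁸ m/s × 7.3996×10^-13 s = 2.04×10^-4 m = 0.204 mm.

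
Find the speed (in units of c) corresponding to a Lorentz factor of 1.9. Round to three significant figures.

β = √(1 − 1/γ²) = √(1 − 1/3.61) = √0.722992 = 0.850.

0.850c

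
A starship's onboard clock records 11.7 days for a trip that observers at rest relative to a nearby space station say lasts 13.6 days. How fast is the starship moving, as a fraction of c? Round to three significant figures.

γ = Δt/Δτ = 13.6/11.7 = 1.1624.
β = √(1 − 1/γ²) = √(1 − 0.740097) = √0.259903 = 0.510.

0.510c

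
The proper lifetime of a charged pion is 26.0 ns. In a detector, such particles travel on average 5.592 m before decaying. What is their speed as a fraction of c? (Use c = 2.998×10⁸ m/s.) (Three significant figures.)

d = βγcτ ⇒ βγ = d/(cτ) = 5.592 m / (7.7948 m) = 0.7174.
β = (βγ)/√(1+(βγ)²) = 0.7174/√1.514663 = 0.583.

0.583c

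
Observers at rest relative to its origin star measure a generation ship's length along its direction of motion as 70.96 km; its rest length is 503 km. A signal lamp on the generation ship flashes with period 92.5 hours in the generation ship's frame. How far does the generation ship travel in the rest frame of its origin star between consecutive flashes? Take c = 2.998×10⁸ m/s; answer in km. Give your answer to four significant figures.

7.006×10^11 km

γ = L₀/L = 503/70.96 = 7.0885.
β = √(1 − 1/γ²) = 0.99. Lab-frame period = γτ = 7.0885×92.5 hours = 655.69 hours. Distance = βc × γτ = 0.99 × 2.998×10⁸ m/s × 2360484 s = 7.0060×10^14 m = 7.006×10^11 km.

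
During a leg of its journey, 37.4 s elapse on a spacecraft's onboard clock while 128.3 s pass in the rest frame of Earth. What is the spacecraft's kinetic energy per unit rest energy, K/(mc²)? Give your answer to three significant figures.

From Δt = γΔτ: γ = 128.3/37.4 = 3.43048.
Since K = (γ−1)mc², K/(mc²) = 3.43048 − 1 = 2.43.

2.43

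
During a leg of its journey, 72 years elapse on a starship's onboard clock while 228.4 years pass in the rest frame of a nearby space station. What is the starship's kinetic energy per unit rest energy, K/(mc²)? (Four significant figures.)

From Δt = γΔτ: γ = 228.4/72 = 3.17222.
K/(mc²) = γ − 1 = 3.17222 − 1 = 2.172.

2.172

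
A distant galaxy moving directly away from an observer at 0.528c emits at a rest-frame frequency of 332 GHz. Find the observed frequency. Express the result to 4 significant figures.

Relativistic Doppler (source moving away): f_obs = f_src · √((1−β)/(1+β)).
With β = 0.528: factor = √(0.472/1.528) = 0.55579.
f_obs = 332 × 0.55579 = 184.5 GHz.

184.5 GHz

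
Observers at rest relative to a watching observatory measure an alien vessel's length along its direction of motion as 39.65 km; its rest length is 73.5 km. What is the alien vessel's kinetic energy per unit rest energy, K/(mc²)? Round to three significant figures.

Length contraction gives γ = L₀/L = 73.5/39.65 = 1.85372.
Since K = (γ−1)mc², K/(mc²) = 1.85372 − 1 = 0.854.

0.854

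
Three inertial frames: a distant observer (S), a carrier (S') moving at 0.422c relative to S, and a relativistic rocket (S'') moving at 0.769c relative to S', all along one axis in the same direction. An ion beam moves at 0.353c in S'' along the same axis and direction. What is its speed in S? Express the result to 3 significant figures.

First combine the ion beam and relativistic rocket (S''→S'): u₁ = (0.353 + 0.769)/(1 + 0.353×0.769) = 1.122/1.271457 = 0.88245.
Then combine with the carrier (S'→S): u = (0.88245 + 0.422)/(1 + 0.88245×0.422) = 1.30445/1.3723939 = 0.95049.

0.950c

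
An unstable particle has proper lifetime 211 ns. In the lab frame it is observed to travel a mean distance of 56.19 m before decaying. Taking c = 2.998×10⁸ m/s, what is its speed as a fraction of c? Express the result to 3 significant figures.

Lab distance = (lab lifetime)·v = γτ·βc, so βγ = d/(cτ) = 56.19/(2.998×10⁸ × 2.110×10^-7) = 0.88827.
With βγ = 0.88827: γ² = 1 + (βγ)² = 1.789024, and β = (βγ)/γ = 0.88827/1.33754 = 0.664.

0.664c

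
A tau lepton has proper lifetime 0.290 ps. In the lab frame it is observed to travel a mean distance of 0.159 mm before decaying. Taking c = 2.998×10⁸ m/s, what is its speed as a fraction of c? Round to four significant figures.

d = βγcτ ⇒ βγ = d/(cτ) = 1.590×10^-4 m / (8.6942×10^-5 m) = 1.8288.
β = (βγ)/√(1+(βγ)²) = 1.8288/√4.34451 = 0.8774.

0.8774c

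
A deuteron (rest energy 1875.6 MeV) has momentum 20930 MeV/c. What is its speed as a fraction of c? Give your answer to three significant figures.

pc/(mc²) = 20930/1875.6 = 11.159 = βγ = β/√(1−β²).
So β² = x²/(1 + x²) with x = 11.159: x² = 124.523, β² = 124.523/125.523 = 0.992033, β = 0.996.

0.996c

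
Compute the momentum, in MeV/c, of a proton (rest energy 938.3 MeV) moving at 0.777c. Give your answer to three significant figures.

With β = 0.777, γ = 1/√(1 − 0.777²) = 1/√0.396271 = 1.5886.
Momentum: p = γβ·mc = 1.5886 × 0.777 × 938.3 MeV/c = 1160 MeV/c.

1160 MeV/c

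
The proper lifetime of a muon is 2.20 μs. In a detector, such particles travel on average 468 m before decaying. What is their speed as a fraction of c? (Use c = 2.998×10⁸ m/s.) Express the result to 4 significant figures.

0.5787c

Let x = d/(cτ) = 468.0 m / (2.998×10⁸ m/s × 2.200×10^-6 s) = 0.70956. Since d = βγcτ, x = βγ = β/√(1−β²).
Solving: β² = x²/(1+x²) = 0.503475/1.503475 = 0.334874, so β = 0.5787.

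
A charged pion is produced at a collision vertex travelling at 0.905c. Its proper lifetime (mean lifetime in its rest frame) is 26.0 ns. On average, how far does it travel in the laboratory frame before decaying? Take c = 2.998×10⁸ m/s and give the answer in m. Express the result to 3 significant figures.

16.6 m

γ = 1/√(1 − β²) = 1/√(1 − 0.819025) = 1/√0.180975 = 1/0.425412 = 2.3507.
Lab-frame lifetime: Δt = γτ = 2.3507 × 26.0 ns = 61.118 ns.
Distance: d = vΔt = 0.905 × 2.998×10⁸ m/s × 6.1118×10^-8 s = 16.6 m.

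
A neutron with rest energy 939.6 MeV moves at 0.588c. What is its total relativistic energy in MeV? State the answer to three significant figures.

γ = 1/√(1 − β²) = 1/√(1 − 0.345744) = 1/√0.654256 = 1/0.808861 = 1.2363.
Total energy: E = γmc² = 1.2363 × 939.6 MeV = 1160 MeV.

1160 MeV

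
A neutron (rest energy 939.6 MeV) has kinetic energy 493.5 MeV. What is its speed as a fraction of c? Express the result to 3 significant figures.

0.755c

K = (γ−1)mc², so γ = 1 + 493.5/939.6 = 1.5252.
Then v/c = √(1 − γ⁻²) = √(1 − 0.429879) = √0.570121 = 0.755.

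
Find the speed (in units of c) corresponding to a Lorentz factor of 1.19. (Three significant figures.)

β = √(1 − 1/γ²) = √(1 − 1/1.4161) = √0.293835 = 0.542.

0.542c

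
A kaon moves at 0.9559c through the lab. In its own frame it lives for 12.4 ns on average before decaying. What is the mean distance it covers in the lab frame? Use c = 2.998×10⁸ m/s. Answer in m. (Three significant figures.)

With β = 0.9559, γ = 1/√(1 − 0.9559²) = 1/√0.08625519 = 3.4049.
Lab-frame lifetime: Δt = γτ = 3.4049 × 12.4 ns = 42.221 ns.
Distance: d = vΔt = 0.9559 × 2.998×10⁸ m/s × 4.2221×10^-8 s = 12.1 m.

12.1 m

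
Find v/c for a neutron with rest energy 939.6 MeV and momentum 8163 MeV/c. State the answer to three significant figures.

pc/(mc²) = 8163/939.6 = 8.6877 = βγ = β/√(1−β²).
So β² = x²/(1 + x²) with x = 8.6877: x² = 75.4761, β² = 75.4761/76.4761 = 0.986924, β = 0.993.

0.993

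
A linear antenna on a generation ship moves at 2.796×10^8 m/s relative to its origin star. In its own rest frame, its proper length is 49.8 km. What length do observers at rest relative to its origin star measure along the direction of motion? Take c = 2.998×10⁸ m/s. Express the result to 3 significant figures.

β = v/c = (2.796×10^8 m/s)/(2.998×10⁸ m/s) = 0.932622.
Lorentz factor: γ = (1 − 0.8697838)^(−1/2) = 2.7712.
Along the direction of motion the measured length is L₀/γ = 49.8/2.7712 = 18.0 km.

18.0 km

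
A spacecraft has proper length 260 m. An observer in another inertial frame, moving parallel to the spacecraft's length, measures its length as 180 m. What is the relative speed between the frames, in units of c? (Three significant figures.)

0.722c

Length contraction gives γ = L₀/L = 260/180 = 1.4444.
β = √(1 − 1/γ²) = √0.520681 = 0.722.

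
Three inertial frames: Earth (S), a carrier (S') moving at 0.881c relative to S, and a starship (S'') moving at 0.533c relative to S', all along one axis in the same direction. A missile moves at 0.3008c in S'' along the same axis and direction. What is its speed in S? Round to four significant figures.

Compose velocities in two stages. Stage 1 (into S'): u₁ = (0.3008+0.533)/(1+0.3008×0.533) = 0.71859.
Stage 2 (into S): u = (0.71859+0.881)/(1+0.71859×0.881) = 0.97949, so the speed is 0.9795c.

0.9795c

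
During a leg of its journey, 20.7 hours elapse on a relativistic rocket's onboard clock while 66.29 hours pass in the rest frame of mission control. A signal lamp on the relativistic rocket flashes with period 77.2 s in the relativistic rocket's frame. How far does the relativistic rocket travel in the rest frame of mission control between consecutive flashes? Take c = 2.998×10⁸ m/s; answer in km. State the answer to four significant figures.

7.041×10^7 km

From Δt = γΔτ: γ = 66.29/20.7 = 3.20242.
β = √(1 − 1/γ²) = 0.95. Lab-frame period = γτ = 3.20242×77.2 s = 247.23 s. Distance = βc × γτ = 0.95 × 2.998×10⁸ m/s × 247.23 s = 7.0414×10^10 m = 7.041×10^7 km.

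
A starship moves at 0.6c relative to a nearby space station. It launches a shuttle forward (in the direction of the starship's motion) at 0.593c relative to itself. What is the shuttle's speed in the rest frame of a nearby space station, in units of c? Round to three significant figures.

In units of c, u = (u' + v)/(1 + u'v) with u' = 0.593 and v = 0.6.
Numerator: 0.593 + 0.6 = 1.193. Denominator: 1 + (0.593)(0.6) = 1.3558.
u = 1.193/1.3558 = 0.87992, so the speed is 0.880c.

0.880c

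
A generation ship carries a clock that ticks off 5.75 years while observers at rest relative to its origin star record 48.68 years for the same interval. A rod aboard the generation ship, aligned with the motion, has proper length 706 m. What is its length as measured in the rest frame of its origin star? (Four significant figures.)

From Δt = γΔτ: γ = 48.68/5.75 = 8.46609.
L = L₀/γ = 706/8.46609 = 83.39 m.

83.39 m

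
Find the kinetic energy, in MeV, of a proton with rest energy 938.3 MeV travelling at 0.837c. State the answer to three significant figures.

776 MeV

With β = 0.837, γ = 1/√(1 − 0.837²) = 1/√0.299431 = 1.82748.
Kinetic energy: K = (γ − 1)mc² = (1.82748 − 1) × 938.3 MeV = 0.82748 × 938.3 = 776 MeV.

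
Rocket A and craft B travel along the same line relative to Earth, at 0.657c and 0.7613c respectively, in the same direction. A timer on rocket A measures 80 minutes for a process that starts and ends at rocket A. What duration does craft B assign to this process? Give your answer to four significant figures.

81.80 minutes

Transform rocket A's velocity into craft B's frame: (0.657 − 0.7613)/(1 − 0.657·0.7613) = −0.1043/0.4998259, so the relative speed is 0.20867c.
γ for this relative speed: γ = 1/√(1 − 0.0435432) = 1.0225.
The clock on rocket A records proper time, so craft B measures Δt = γΔτ = 1.0225 × 80 = 81.80 minutes.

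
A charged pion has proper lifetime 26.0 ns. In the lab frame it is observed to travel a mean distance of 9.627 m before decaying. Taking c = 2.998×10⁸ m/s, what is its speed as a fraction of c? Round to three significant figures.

Let x = d/(cτ) = 9.627 m / (2.998×10⁸ m/s × 2.600×10^-8 s) = 1.2351. Since d = βγcτ, x = βγ = β/√(1−β²).
Solving: β² = x²/(1+x²) = 1.52547/2.52547 = 0.604034, so β = 0.777.

0.777c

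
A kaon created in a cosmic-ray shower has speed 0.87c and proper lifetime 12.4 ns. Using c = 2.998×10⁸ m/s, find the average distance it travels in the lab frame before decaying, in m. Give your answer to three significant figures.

γ = 1/√(1 − β²) = 1/√(1 − 0.7569) = 1/√0.2431 = 1/0.493052 = 2.0282.
Lab-frame lifetime: Δt = γτ = 2.0282 × 12.4 ns = 25.15 ns.
Distance: d = vΔt = 0.87 × 2.998×10⁸ m/s × 2.5150×10^-8 s = 6.56 m.

6.56 m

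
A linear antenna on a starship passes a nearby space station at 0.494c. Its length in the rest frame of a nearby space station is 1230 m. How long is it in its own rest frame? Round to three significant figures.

1410 m

β² = 0.244036, so γ = 1/√0.755964 = 1.1501.
Proper length: L₀ = γ·L = 1.1501 × 1230 = 1410 m.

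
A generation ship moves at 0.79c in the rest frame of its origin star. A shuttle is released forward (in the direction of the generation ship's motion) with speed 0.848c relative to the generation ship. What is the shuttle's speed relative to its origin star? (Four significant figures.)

0.9809c

Relativistic velocity addition: u = (u' + v)/(1 + u'v/c²), with u' = 0.848c and v = 0.79c.
Numerator: 0.848 + 0.79 = 1.638. Denominator: 1 + (0.848)(0.79) = 1.66992.
u = 1.638/1.66992 = 0.98089, so the speed is 0.9809c.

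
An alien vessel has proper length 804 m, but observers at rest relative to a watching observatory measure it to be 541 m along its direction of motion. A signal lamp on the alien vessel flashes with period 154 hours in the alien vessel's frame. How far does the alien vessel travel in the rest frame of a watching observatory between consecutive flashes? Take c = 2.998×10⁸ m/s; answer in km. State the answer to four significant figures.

γ = L₀/L = 804/541 = 1.48614.
β = √(1 − 1/γ²) = 0.73975. Lab-frame period = γτ = 1.48614×154 hours = 228.87 hours. Distance = βc × γτ = 0.73975 × 2.998×10⁸ m/s × 823932 s = 1.8273×10^14 m = 1.827×10^11 km.

1.827×10^11 km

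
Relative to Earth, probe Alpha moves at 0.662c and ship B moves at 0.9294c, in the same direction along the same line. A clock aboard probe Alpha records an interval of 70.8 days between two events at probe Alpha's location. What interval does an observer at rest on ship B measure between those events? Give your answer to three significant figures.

Transform probe Alpha's velocity into ship B's frame: (0.662 − 0.9294)/(1 − 0.662·0.9294) = −0.2674/0.3847372, so the relative speed is 0.69502c.
At |u| = 0.69502c, γ = (1 − 0.483053)^(−1/2) = 1.3908.
Probe Alpha's interval is proper; time dilation gives Δt_B = γΔτ = 1.3908 × 70.8 days = 98.5 days.

98.5 days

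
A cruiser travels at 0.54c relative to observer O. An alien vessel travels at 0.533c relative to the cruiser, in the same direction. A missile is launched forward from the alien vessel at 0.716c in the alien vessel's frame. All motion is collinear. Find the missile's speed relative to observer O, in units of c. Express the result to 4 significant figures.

First combine the missile and alien vessel (S''→S'): u₁ = (0.716 + 0.533)/(1 + 0.716×0.533) = 1.249/1.381628 = 0.90401.
Then combine with the cruiser (S'→S): u = (0.90401 + 0.54)/(1 + 0.90401×0.54) = 1.44401/1.4881654 = 0.97033.

0.9703c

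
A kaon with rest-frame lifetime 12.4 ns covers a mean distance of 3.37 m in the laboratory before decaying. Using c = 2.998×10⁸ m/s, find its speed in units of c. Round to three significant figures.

0.672c

d = βγcτ ⇒ βγ = d/(cτ) = 3.370 m / (3.71752 m) = 0.90652.
β = (βγ)/√(1+(βγ)²) = 0.90652/√1.821779 = 0.672.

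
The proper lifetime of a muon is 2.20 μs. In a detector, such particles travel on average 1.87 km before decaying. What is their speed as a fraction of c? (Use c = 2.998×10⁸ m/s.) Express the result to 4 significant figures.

0.9431c

d = βγcτ ⇒ βγ = d/(cτ) = 1870 m / (659.56 m) = 2.8352.
β = (βγ)/√(1+(βγ)²) = 2.8352/√9.03836 = 0.9431.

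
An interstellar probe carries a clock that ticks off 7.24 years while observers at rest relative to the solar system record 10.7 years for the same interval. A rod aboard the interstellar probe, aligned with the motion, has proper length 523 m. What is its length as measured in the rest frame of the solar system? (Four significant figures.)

The time-dilation ratio gives γ = 10.7/7.24 = 1.4779.
L = L₀/γ = 523/1.4779 = 353.9 m.

353.9 m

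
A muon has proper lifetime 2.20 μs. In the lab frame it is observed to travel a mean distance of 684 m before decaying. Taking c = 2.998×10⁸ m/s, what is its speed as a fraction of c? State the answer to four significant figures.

Let x = d/(cτ) = 684.0 m / (2.998×10⁸ m/s × 2.200×10^-6 s) = 1.0371. Since d = βγcτ, x = βγ = β/√(1−β²).
Solving: β² = x²/(1+x²) = 1.07558/2.07558 = 0.518207, so β = 0.7199.

0.7199c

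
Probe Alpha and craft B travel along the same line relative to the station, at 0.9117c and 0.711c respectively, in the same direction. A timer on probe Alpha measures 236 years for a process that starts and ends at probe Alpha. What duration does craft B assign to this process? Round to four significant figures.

The velocity of probe Alpha relative to craft B is (0.9117 − 0.711)c / (1 − 0.9117×0.711) = 0.57052c; relative speed 0.57052c.
γ for this relative speed: γ = 1/√(1 − 0.325493) = 1.2176.
Probe Alpha's interval is proper; time dilation gives Δt_B = γΔτ = 1.2176 × 236 years = 287.4 years.

287.4 years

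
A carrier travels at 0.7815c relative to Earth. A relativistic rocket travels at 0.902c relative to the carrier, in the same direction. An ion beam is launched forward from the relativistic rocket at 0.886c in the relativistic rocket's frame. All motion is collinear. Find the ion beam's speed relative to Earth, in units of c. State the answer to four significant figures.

0.9992c

Apply u = (u'+v)/(1+u'v) twice. Ion beam in the carrier frame: (0.886+0.902)/(1+0.886·0.902) = 1.788/1.799172 = 0.99379c.
That velocity, transformed to the rest frame of Earth: (0.99379+0.7815)/(1+0.99379·0.7815) = 1.77529/1.776646885 = 0.99924c.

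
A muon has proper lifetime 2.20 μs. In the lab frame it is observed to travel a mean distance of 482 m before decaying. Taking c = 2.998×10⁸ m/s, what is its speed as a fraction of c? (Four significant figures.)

0.5900c

Let x = d/(cτ) = 482.0 m / (2.998×10⁸ m/s × 2.200×10^-6 s) = 0.73079. Since d = βγcτ, x = βγ = β/√(1−β²).
Solving: β² = x²/(1+x²) = 0.534054/1.534054 = 0.348132, so β = 0.5900.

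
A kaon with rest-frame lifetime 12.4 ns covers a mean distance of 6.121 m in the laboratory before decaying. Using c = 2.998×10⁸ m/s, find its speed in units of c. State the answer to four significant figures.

Let x = d/(cτ) = 6.121 m / (2.998×10⁸ m/s × 1.240×10^-8 s) = 1.6465. Since d = βγcτ, x = βγ = β/√(1−β²).
Solving: β² = x²/(1+x²) = 2.71096/3.71096 = 0.730528, so β = 0.8547.

0.8547c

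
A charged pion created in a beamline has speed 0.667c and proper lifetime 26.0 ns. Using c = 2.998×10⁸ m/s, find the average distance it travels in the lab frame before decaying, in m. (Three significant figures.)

With β = 0.667, γ = 1/√(1 − 0.667²) = 1/√0.555111 = 1.3422.
Lab-frame lifetime: Δt = γτ = 1.3422 × 26.0 ns = 34.897 ns.
Distance: d = vΔt = 0.667 × 2.998×10⁸ m/s × 3.4897×10^-8 s = 6.98 m.

6.98 m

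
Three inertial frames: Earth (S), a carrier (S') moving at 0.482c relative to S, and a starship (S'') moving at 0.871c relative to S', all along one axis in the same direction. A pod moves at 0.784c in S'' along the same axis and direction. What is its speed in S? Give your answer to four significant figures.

0.9942c

Compose velocities in two stages. Stage 1 (into S'): u₁ = (0.784+0.871)/(1+0.784×0.871) = 0.98344.
Stage 2 (into S): u = (0.98344+0.482)/(1+0.98344×0.482) = 0.99418, so the speed is 0.9942c.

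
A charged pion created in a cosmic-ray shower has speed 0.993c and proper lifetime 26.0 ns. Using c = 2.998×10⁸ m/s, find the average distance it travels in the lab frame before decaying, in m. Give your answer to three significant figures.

65.5 m

β² = 0.986049, so γ = 1/√0.013951 = 8.4664.
Lab-frame lifetime: Δt = γτ = 8.4664 × 26.0 ns = 220.13 ns.
Distance: d = vΔt = 0.993 × 2.998×10⁸ m/s × 2.2013×10^-7 s = 65.5 m.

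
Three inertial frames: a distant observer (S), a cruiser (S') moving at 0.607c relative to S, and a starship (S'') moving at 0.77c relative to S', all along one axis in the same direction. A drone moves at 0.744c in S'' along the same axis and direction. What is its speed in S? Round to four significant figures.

Compose velocities in two stages. Stage 1 (into S'): u₁ = (0.744+0.77)/(1+0.744×0.77) = 0.96257.
Stage 2 (into S): u = (0.96257+0.607)/(1+0.96257×0.607) = 0.99072, so the speed is 0.9907c.

0.9907c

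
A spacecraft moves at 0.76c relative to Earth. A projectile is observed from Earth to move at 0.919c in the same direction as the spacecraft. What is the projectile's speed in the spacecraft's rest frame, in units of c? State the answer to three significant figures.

0.527c

Transform to the spacecraft's frame: u' = (u − v)/(1 − uv/c²).
u' = (0.919 − 0.76)/(1 − 0.919×0.76) = 0.159/0.30156 = 0.52726.
Speed in the spacecraft's frame: 0.527c (in the same direction).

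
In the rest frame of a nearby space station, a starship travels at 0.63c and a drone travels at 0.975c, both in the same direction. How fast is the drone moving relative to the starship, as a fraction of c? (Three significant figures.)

0.894c

Transform to the starship's frame: u' = (u − v)/(1 − uv/c²).
u' = (0.975 − 0.63)/(1 − 0.975×0.63) = 0.345/0.38575 = 0.89436.
Speed in the starship's frame: 0.894c (in the same direction).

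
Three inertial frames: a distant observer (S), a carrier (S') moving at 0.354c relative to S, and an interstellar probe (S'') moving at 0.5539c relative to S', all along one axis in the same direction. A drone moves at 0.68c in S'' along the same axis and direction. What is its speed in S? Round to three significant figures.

0.949c

First combine the drone and interstellar probe (S''→S'): u₁ = (0.68 + 0.5539)/(1 + 0.68×0.5539) = 1.2339/1.376652 = 0.8963.
Then combine with the carrier (S'→S): u = (0.8963 + 0.354)/(1 + 0.8963×0.354) = 1.2503/1.3172902 = 0.94915.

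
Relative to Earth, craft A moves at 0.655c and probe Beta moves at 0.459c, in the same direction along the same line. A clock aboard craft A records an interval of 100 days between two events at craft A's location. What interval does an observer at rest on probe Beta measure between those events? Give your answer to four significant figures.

Speed of craft A in probe Beta's frame: u = (v_A − v_B)/(1 − v_A v_B/c²) = (0.655 − 0.459)/(1 − 0.655×0.459) = 0.196/0.699355 = 0.28026; |u| = 0.28026c.
γ for this relative speed: γ = 1/√(1 − 0.0785457) = 1.0417.
The clock on craft A records proper time, so probe Beta measures Δt = γΔτ = 1.0417 × 100 = 104.2 days.

104.2 days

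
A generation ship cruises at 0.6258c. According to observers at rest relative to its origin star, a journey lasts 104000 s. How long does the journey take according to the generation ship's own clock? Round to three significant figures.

81100 s

β² = 0.39162564, so γ = 1/√0.60837436 = 1.2821.
The moving clock records proper time: Δτ = Δt/γ = 104000/1.2821 = 81100 s.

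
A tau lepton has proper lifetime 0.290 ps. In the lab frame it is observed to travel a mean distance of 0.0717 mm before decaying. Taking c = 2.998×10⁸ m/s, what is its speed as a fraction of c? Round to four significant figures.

0.6362c

Let x = d/(cτ) = 7.170×10^-5 m / (2.998×10⁸ m/s × 2.900×10^-13 s) = 0.82469. Since d = βγcτ, x = βγ = β/√(1−β²).
Solving: β² = x²/(1+x²) = 0.680114/1.680114 = 0.404802, so β = 0.6362.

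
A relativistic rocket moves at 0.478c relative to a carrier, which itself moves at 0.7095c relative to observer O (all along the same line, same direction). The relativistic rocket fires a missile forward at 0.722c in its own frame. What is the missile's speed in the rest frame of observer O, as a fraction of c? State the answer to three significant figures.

0.981c

Compose velocities in two stages. Stage 1 (into S'): u₁ = (0.722+0.478)/(1+0.722×0.478) = 0.89212.
Stage 2 (into S): u = (0.89212+0.7095)/(1+0.89212×0.7095) = 0.98081, so the speed is 0.981c.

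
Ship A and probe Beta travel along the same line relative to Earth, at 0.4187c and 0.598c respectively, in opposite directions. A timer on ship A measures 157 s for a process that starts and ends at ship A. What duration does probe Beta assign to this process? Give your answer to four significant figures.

269.7 s

Speed of ship A in probe Beta's frame: u = (v_A + v_B)/(1 + v_A v_B/c²) = (0.4187 + 0.598)/(1 + 0.4187×0.598) = 1.0167/1.2503826 = 0.81311; |u| = 0.81311c.
γ for this relative speed: γ = 1/√(1 − 0.661148) = 1.7179.
The clock on ship A records proper time, so probe Beta measures Δt = γΔτ = 1.7179 × 157 = 269.7 s.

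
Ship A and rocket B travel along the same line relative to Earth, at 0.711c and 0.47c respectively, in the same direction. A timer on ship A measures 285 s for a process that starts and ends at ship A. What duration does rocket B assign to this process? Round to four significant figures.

305.7 s

The velocity of ship A relative to rocket B is (0.711 − 0.47)c / (1 − 0.711×0.47) = 0.36195c; relative speed 0.36195c.
At |u| = 0.36195c, γ = (1 − 0.131008)^(−1/2) = 1.0727.
The clock on ship A records proper time, so rocket B measures Δt = γΔτ = 1.0727 × 285 = 305.7 s.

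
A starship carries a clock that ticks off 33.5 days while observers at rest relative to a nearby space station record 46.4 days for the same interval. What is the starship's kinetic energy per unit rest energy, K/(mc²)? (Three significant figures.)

0.385

γ = Δt/Δτ = 46.4/33.5 = 1.38507.
Since K = (γ−1)mc², K/(mc²) = 1.38507 − 1 = 0.385.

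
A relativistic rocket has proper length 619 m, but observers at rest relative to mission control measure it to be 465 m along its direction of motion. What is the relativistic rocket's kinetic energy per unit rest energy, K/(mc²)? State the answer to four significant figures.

0.3312

From L = L₀/γ: γ = 619/465 = 1.33118.
K/(mc²) = γ − 1 = 1.33118 − 1 = 0.3312.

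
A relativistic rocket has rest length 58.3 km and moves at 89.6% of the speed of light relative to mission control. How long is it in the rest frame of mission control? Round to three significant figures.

25.9 km

γ = 1/√(1 − β²) = 1/√(1 − 0.802816) = 1/√0.197184 = 1/0.444054 = 2.252.
Length contraction: L = L₀/γ = 58.3/2.252 = 25.9 km.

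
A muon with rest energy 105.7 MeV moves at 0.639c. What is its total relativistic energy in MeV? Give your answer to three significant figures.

With β = 0.639, γ = 1/√(1 − 0.639²) = 1/√0.591679 = 1.3.
Total energy: E = γmc² = 1.3 × 105.7 MeV = 137 MeV.

137 MeV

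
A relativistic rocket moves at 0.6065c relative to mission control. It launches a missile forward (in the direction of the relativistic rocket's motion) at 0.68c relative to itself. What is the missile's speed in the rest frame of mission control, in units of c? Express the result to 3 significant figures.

0.911c

Relativistic velocity addition: u = (u' + v)/(1 + u'v/c²), with u' = 0.68c and v = 0.6065c.
Numerator: 0.68 + 0.6065 = 1.2865. Denominator: 1 + (0.68)(0.6065) = 1.41242.
u = 1.2865/1.41242 = 0.91085, so the speed is 0.911c.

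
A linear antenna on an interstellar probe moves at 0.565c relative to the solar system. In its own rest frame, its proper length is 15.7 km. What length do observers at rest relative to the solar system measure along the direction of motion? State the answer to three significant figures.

13.0 km

With β = 0.565, γ = 1/√(1 − 0.565²) = 1/√0.680775 = 1.212.
Length contraction: L = L₀/γ = 15.7/1.212 = 13.0 km.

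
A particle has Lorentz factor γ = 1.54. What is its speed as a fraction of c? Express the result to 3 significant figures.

β = √(1 − 1/γ²) = √(1 − 1/2.3716) = √0.578344 = 0.760.

0.760c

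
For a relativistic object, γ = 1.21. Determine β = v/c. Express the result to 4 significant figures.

0.5630

β = √(1 − 1/γ²) = √(1 − 1/1.4641) = √0.316987 = 0.5630.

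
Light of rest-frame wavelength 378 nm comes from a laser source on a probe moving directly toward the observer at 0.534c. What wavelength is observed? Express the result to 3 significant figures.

208 nm

Relativistic Doppler for wavelength: λ_obs = λ_src · √((1−β)/(1+β)).
With β = 0.534: factor = √(0.466/1.534) = 0.55116.
λ_obs = 378 × 0.55116 = 208 nm.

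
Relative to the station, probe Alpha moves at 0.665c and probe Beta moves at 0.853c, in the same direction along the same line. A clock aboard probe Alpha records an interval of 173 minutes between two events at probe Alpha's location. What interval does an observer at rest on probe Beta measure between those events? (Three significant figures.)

192 minutes

Transform probe Alpha's velocity into probe Beta's frame: (0.665 − 0.853)/(1 − 0.665·0.853) = −0.188/0.432755, so the relative speed is 0.43443c.
At |u| = 0.43443c, γ = (1 − 0.188729)^(−1/2) = 1.1102.
Probe Alpha's interval is proper; time dilation gives Δt_B = γΔτ = 1.1102 × 173 minutes = 192 minutes.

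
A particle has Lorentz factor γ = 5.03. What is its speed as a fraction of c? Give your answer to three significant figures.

0.980c

β = √(1 − 1/γ²) = √(1 − 1/25.3009) = √0.960476 = 0.980.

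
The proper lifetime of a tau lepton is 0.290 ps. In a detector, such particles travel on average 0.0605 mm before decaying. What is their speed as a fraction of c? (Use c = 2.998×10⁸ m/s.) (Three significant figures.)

0.571c

d = βγcτ ⇒ βγ = d/(cτ) = 6.050×10^-5 m / (8.6942×10^-5 m) = 0.69587.
β = (βγ)/√(1+(βγ)²) = 0.69587/√1.484235 = 0.571.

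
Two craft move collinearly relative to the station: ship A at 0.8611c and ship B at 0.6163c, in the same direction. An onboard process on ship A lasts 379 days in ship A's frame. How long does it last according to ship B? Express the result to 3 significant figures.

The velocity of ship A relative to ship B is (0.8611 − 0.6163)c / (1 − 0.8611×0.6163) = 0.52162c; relative speed 0.52162c.
At |u| = 0.52162c, γ = (1 − 0.272087)^(−1/2) = 1.1721.
Ship A's interval is proper; time dilation gives Δt_B = γΔτ = 1.1721 × 379 days = 444 days.

444 days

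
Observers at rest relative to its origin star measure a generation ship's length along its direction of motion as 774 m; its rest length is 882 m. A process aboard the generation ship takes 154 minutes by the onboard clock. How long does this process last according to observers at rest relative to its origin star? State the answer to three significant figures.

175 minutes

From L = L₀/γ: γ = 882/774 = 1.13953.
Δt = γΔτ = 1.13953 × 154 = 175 minutes.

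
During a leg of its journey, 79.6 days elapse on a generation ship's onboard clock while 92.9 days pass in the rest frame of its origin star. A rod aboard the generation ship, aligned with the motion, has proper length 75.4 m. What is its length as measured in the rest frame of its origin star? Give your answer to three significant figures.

The time-dilation ratio gives γ = 92.9/79.6 = 1.16709.
The rod contracts by the same γ: 75.4 m / 1.16709 = 64.6 m.

64.6 m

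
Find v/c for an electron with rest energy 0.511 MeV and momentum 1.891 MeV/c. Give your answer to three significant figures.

0.965

pc/(mc²) = 1.891/0.511 = 3.7006 = βγ = β/√(1−β²).
So β² = x²/(1 + x²) with x = 3.7006: x² = 13.6944, β² = 13.6944/14.6944 = 0.931947, β = 0.965.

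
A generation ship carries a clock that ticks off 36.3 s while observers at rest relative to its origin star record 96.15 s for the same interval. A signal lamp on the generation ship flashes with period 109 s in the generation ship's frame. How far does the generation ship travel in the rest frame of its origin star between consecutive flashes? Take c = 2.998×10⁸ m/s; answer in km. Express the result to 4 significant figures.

8.015×10^7 km

The time-dilation ratio gives γ = 96.15/36.3 = 2.64876.
β = √(1 − 1/γ²) = 0.926. Lab-frame period = γτ = 2.64876×109 s = 288.71 s. Distance = βc × γτ = 0.926 × 2.998×10⁸ m/s × 288.71 s = 8.0150×10^10 m = 8.015×10^7 km.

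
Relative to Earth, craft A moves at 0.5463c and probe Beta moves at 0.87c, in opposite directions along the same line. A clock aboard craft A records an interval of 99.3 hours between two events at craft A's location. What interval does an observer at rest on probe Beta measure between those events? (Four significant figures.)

Speed of craft A in probe Beta's frame: u = (v_A + v_B)/(1 + v_A v_B/c²) = (0.5463 + 0.87)/(1 + 0.5463×0.87) = 1.4163/1.475281 = 0.96002; |u| = 0.96002c.
At |u| = 0.96002c, γ = (1 − 0.921638)^(−1/2) = 3.5723.
Craft A's interval is proper; time dilation gives Δt_B = γΔτ = 3.5723 × 99.3 hours = 354.7 hours.

354.7 hours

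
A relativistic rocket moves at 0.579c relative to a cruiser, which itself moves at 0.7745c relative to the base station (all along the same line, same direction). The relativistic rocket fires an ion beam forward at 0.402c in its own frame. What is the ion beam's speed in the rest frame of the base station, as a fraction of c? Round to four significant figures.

0.9715c

Apply u = (u'+v)/(1+u'v) twice. Ion beam in the cruiser frame: (0.402+0.579)/(1+0.402·0.579) = 0.981/1.232758 = 0.79578c.
That velocity, transformed to the rest frame of the base station: (0.79578+0.7745)/(1+0.79578·0.7745) = 1.57028/1.61633161 = 0.97151c.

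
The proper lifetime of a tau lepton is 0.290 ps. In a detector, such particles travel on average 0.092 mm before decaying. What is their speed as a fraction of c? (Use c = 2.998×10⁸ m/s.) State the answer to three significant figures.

0.727c

Lab distance = (lab lifetime)·v = γτ·βc, so βγ = d/(cτ) = 9.200×10^-5/(2.998×10⁸ × 2.900×10^-13) = 1.0582.
With βγ = 1.0582: γ² = 1 + (βγ)² = 2.11979, and β = (βγ)/γ = 1.0582/1.45595 = 0.727.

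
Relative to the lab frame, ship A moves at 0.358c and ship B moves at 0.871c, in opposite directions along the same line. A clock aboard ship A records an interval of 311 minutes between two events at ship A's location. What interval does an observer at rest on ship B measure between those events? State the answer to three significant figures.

Speed of ship A in ship B's frame: u = (v_A + v_B)/(1 + v_A v_B/c²) = (0.358 + 0.871)/(1 + 0.358×0.871) = 1.229/1.311818 = 0.93687; |u| = 0.93687c.
γ for this relative speed: γ = 1/√(1 − 0.877725) = 2.8598.
Ship A's interval is proper; time dilation gives Δt_B = γΔτ = 2.8598 × 311 minutes = 889 minutes.

889 minutes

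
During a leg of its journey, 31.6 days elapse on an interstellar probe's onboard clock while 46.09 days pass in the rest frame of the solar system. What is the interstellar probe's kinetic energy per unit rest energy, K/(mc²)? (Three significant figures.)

0.459

The time-dilation ratio gives γ = 46.09/31.6 = 1.45854.
K/(mc²) = γ − 1 = 1.45854 − 1 = 0.459.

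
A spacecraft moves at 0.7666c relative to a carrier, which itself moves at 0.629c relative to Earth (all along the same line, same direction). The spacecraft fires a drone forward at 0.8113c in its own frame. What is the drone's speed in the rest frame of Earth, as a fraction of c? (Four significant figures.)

0.9938c

Apply u = (u'+v)/(1+u'v) twice. Drone in the carrier frame: (0.8113+0.7666)/(1+0.8113·0.7666) = 1.5779/1.62194258 = 0.97285c.
That velocity, transformed to the rest frame of Earth: (0.97285+0.629)/(1+0.97285·0.629) = 1.60185/1.61192265 = 0.99375c.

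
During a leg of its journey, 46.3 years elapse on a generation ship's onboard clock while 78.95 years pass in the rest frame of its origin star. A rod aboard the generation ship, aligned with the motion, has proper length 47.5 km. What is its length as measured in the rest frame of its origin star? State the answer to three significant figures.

27.9 km

The time-dilation ratio gives γ = 78.95/46.3 = 1.70518.
The rod contracts by the same γ: 47.5 km / 1.70518 = 27.9 km.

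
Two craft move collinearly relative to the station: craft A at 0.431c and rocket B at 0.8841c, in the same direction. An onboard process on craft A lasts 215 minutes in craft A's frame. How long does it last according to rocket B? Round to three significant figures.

316 minutes

The velocity of craft A relative to rocket B is (0.431 − 0.8841)c / (1 − 0.431×0.8841) = −0.73204c; relative speed 0.73204c.
At |u| = 0.73204c, γ = (1 − 0.535883)^(−1/2) = 1.4679.
The clock on craft A records proper time, so rocket B measures Δt = γΔτ = 1.4679 × 215 = 316 minutes.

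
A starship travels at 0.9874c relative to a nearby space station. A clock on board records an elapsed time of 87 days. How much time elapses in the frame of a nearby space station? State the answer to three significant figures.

550 days

With β = 0.9874, γ = 1/√(1 − 0.9874²) = 1/√0.02504124 = 6.3193.
The onboard clock measures proper time, so the interval in the rest frame of a nearby space station is dilated: Δt = γ·Δτ = 6.3193 × 87 days = 550 days.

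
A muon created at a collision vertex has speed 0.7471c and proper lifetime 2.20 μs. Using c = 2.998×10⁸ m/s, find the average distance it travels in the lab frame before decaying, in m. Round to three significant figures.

With β = 0.7471, γ = 1/√(1 − 0.7471²) = 1/√0.44184159 = 1.5044.
Lab-frame lifetime: Δt = γτ = 1.5044 × 2.20 μs = 3.3097 μs.
Distance: d = vΔt = 0.7471 × 2.998×10⁸ m/s × 3.3097×10^-6 s = 741 m.

741 m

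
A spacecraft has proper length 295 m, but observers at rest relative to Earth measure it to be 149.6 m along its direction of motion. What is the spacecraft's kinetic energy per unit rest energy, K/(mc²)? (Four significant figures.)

0.9719

γ = L₀/L = 295/149.6 = 1.97193.
Since K = (γ−1)mc², K/(mc²) = 1.97193 − 1 = 0.9719.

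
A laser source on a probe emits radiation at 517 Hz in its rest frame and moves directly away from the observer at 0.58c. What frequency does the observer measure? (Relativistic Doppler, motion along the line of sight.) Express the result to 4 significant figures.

266.6 Hz

Relativistic Doppler (source moving away): f_obs = f_src · √((1−β)/(1+β)).
With β = 0.58: factor = √(0.42/1.58) = 0.51558.
f_obs = 517 × 0.51558 = 266.6 Hz.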